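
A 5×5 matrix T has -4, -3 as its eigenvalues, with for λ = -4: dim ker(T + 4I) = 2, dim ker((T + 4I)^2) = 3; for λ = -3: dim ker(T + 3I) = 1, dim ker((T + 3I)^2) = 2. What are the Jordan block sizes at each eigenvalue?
λ = -4: successive nullity increments [2, 1] count blocks of size ≥ k; block sizes are [2, 1].
λ = -3: successive nullity increments [1, 1] count blocks of size ≥ k; block sizes are [2].

Jordan blocks: (-4, 2), (-4, 1), (-3, 2)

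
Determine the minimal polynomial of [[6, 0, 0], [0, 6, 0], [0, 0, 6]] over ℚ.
m_A(x) = x - 6

The characteristic polynomial factors as (x - 6)^3. The minimal polynomial is ∏(x - λ)^{k_λ} where k_λ is the size of the largest Jordan block at λ.

For λ = 6: rank(A - 6I) = 0, and the largest Jordan block has size 1 (the smallest k with rank((A - 6I)^k) = rank((A - 6I)^(k+1))).

So m_A(x) = x - 6.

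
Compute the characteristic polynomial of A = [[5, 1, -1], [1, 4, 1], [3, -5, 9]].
xI - A = [[x - 5, -1, 1], [-1, x - 4, -1], [-3, 5, x - 9]].

Expanding det(xI - A) along the first row:
det(xI - A) = + (x - 5)·det([[x - 4, -1], [5, x - 9]]) - (-1)·det([[-1, -1], [-3, x - 9]]) + (1)·det([[-1, x - 4], [-3, 5]]).

Evaluating gives χ_A(x) = x^3 - 18x^2 + 108x - 216 = (x - 6)^3.

χ_A(x) = (x - 6)^3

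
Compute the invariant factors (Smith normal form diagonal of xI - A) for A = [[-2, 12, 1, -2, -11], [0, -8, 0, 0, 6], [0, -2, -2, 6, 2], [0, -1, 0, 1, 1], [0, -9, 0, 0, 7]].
x + 2, (x - 1)^2(x + 2)^2

The Jordan structure of A has elementary divisors (x + 2)^2, (x + 2), (x - 1)^2. Arranging the block sizes at each eigenvalue in decreasing order and taking row products gives the invariant factors.

Invariant factors (smallest first, each dividing the next): x + 2, (x - 1)^2(x + 2)^2.

Check: the last factor (x - 1)^2(x + 2)^2 is the minimal polynomial, and the product (x - 1)^2(x + 2)^3 is the characteristic polynomial.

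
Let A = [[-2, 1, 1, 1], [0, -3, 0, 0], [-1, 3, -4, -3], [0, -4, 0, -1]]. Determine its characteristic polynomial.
χ_A(x) = (x + 1)(x + 3)^3

xI - A = [[x + 2, -1, -1, -1], [0, x + 3, 0, 0], [1, -3, x + 4, 3], [0, 4, 0, x + 1]].

Expanding det(xI - A) along the first row:
det(xI - A) = + (x + 2)·det([[x + 3, 0, 0], [-3, x + 4, 3], [4, 0, x + 1]]) - (-1)·det([[0, 0, 0], [1, x + 4, 3], [0, 0, x + 1]]) + (-1)·det([[0, x + 3, 0], [1, -3, 3], [0, 4, x + 1]]) - (-1)·det([[0, x + 3, 0], [1, -3, x + 4], [0, 4, 0]]).

Evaluating gives χ_A(x) = x^4 + 10x^3 + 36x^2 + 54x + 27 = (x + 1)(x + 3)^3.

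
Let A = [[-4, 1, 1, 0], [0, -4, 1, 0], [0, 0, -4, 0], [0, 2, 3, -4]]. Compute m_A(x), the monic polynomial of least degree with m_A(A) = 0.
The characteristic polynomial factors as (x + 4)^4. The minimal polynomial is ∏(x - λ)^{k_λ} where k_λ is the size of the largest Jordan block at λ.

For λ = -4: rank(A + 4I) = 2, and the largest Jordan block has size 3 (the smallest k with rank((A + 4I)^k) = rank((A + 4I)^(k+1))).

So m_A(x) = (x + 4)^3.

m_A(x) = (x + 4)^3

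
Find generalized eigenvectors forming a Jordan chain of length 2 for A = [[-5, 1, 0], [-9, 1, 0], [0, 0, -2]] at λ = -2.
v_1 = [[0, 1, 0]]^T, v_2 = [[1, 3, 0]]^T

We seek v_1 ∈ ker((A + 2I)^2) \ ker(A + 2I), then set v_{i+1} = (A + 2I) v_i.

One such chain is v_1 = [[0, 1, 0]]^T, v_2 = [[1, 3, 0]]^T. Check: (A + 2I) v_2 = [[0, 0, 0]]^T = 0.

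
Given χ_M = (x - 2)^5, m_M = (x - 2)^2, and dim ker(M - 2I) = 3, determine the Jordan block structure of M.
Jordan blocks: (2, 2), (2, 2), (2, 1)

λ = 2: algebraic multiplicity 5 (exponent in χ_M), largest block size 2 (exponent in m_M), 3 blocks (geometric multiplicity). These force block sizes [2, 2, 1].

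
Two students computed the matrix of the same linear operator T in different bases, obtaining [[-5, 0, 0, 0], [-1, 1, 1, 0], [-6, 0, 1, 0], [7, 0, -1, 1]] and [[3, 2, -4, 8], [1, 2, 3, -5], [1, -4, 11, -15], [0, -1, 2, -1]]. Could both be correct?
No.

trace(A) = -2 but trace(B) = 15. The trace is a similarity invariant, so A and B are not similar.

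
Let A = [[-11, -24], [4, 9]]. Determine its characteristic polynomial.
xI - A = [[x + 11, 24], [-4, x - 9]].

Expanding det(xI - A) along the first row:
det(xI - A) = + (x + 11)·det([[x - 9]]) - (24)·det([[-4]]).

Evaluating gives χ_A(x) = x^2 + 2x - 3 = (x - 1)(x + 3).

χ_A(x) = (x - 1)(x + 3)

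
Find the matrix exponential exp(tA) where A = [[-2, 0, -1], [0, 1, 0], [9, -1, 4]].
e^{tA} = [[(1 - 3*t)*e^{t}, t^2*e^{t}/2, -t*e^{t}], [0, e^{t}, 0], [9*t*e^{t}, t*(-3*t - 2)*e^{t}/2, (3*t + 1)*e^{t}]]

A has Jordan form J = [[1, 1, 0], [0, 1, 1], [0, 0, 1]] with A = PJP^{-1}, so e^{tA} = P e^{tJ} P^{-1}.

For a Jordan block J_k(λ), e^{tJ_k(λ)} = e^{λt} · (I + tN + t^2 N^2/2! + ... + t^{k-1} N^{k-1}/(k-1)!) where N is the nilpotent superdiagonal part.

Assembling the blocks and conjugating back gives the entries of e^{tA} as shown above.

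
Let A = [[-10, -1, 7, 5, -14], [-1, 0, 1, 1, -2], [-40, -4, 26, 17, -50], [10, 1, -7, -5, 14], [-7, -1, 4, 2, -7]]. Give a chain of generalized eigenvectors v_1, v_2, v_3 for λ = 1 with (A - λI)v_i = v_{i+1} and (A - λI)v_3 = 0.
We seek v_1 ∈ ker((A - I)^3) \ ker((A - I)^2), then set v_{i+1} = (A - I) v_i.

One such chain is v_1 = [[-1, 0, -4, 1, -1]]^T, v_2 = [[2, 0, 7, -2, 1]]^T, v_3 = [[3, 1, 11, -3, 2]]^T. Check: (A - I) v_3 = [[0, 0, 0, 0, 0]]^T = 0.

v_1 = [[-1, 0, -4, 1, -1]]^T, v_2 = [[2, 0, 7, -2, 1]]^T, v_3 = [[3, 1, 11, -3, 2]]^T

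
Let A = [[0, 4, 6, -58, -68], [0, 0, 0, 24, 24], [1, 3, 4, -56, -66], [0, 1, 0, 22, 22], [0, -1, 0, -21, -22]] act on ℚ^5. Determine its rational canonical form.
The invariant factors of A (the non-unit diagonal entries of the Smith normal form of xI - A over ℚ[x]) are x^2 - 4x - 6, (x + 4)(x^2 - 4x - 6), each dividing the next. The characteristic polynomial is their product, (x + 4)(x^2 - 4x - 6)^2.

The rational canonical form is the block-diagonal matrix of companion matrices C(f_i):
R = [[0, 6, 0, 0, 0], [1, 4, 0, 0, 0], [0, 0, 0, 0, 24], [0, 0, 1, 0, 22], [0, 0, 0, 1, 0]].

Note the characteristic polynomial does not split into linear factors over ℚ, so A has no Jordan form over ℚ; the rational canonical form exists over any field.

R = [[0, 6, 0, 0, 0], [1, 4, 0, 0, 0], [0, 0, 0, 0, 24], [0, 0, 1, 0, 22], [0, 0, 0, 1, 0]]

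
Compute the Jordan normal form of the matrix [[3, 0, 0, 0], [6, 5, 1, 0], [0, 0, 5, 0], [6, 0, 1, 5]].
J = [[3, 0, 0, 0], [0, 5, 1, 0], [0, 0, 5, 0], [0, 0, 0, 5]]

The characteristic polynomial is det(xI - A) = (x - 5)^3(x - 3), so the eigenvalues are 3 (algebraic multiplicity 1), 5 (algebraic multiplicity 3).

For λ = 3: algebraic multiplicity 1 gives one 1×1 block.

For λ = 5: rank(A - 5I) = 2, rank((A - 5I)^2) = 1. The eigenspace has dimension 4 - 2 = 2, so there are 2 Jordan blocks; the rank sequence gives block sizes [2, 1].

Assembling the blocks gives the Jordan form J above.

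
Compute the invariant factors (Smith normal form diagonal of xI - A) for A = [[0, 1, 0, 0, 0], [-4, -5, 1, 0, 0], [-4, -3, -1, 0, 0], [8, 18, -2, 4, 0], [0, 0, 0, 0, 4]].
The Jordan structure of A has elementary divisors (x + 2)^3, (x - 4), (x - 4). Arranging the block sizes at each eigenvalue in decreasing order and taking row products gives the invariant factors.

Invariant factors (smallest first, each dividing the next): x - 4, (x - 4)(x + 2)^3.

Check: the last factor (x - 4)(x + 2)^3 is the minimal polynomial, and the product (x - 4)^2(x + 2)^3 is the characteristic polynomial.

x - 4, (x - 4)(x + 2)^3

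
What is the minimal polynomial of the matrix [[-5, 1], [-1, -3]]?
The characteristic polynomial factors as (x + 4)^2. The minimal polynomial is ∏(x - λ)^{k_λ} where k_λ is the size of the largest Jordan block at λ.

For λ = -4: rank(A + 4I) = 1, and the largest Jordan block has size 2 (the smallest k with rank((A + 4I)^k) = rank((A + 4I)^(k+1))).

So m_A(x) = (x + 4)^2.

m_A(x) = (x + 4)^2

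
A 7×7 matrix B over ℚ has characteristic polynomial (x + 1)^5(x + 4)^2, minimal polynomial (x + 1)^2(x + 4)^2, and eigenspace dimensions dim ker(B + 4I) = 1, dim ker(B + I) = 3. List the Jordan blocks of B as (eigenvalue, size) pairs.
Jordan blocks: (-4, 2), (-1, 2), (-1, 2), (-1, 1)

λ = -4: algebraic multiplicity 2 (exponent in χ_B), largest block size 2 (exponent in m_B), 1 block (geometric multiplicity). This forces block sizes [2].
λ = -1: algebraic multiplicity 5 (exponent in χ_B), largest block size 2 (exponent in m_B), 3 blocks (geometric multiplicity). These force block sizes [2, 2, 1].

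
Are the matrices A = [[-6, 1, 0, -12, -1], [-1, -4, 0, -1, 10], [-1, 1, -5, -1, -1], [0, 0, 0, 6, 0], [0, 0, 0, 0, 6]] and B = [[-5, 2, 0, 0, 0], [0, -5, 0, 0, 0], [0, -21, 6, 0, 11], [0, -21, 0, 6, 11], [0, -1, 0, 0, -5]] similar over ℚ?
Yes.

Two matrices over a field are similar if and only if they have the same invariant factors.

Both A and B have characteristic polynomial (x - 6)^2(x + 5)^3 and minimal polynomial (x - 6)(x + 5)^2. Computing further, both have invariant factors (x - 6)(x + 5), (x - 6)(x + 5)^2. Hence A and B are similar.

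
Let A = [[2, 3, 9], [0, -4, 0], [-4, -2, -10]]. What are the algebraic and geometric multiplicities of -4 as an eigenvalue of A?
algebraic multiplicity 3, geometric multiplicity 2

The characteristic polynomial is (x + 4)^3, so the factor x + 4 appears with exponent 3: the algebraic multiplicity is 3.

rank(A + 4I) = 1, so the eigenspace has dimension 3 - 1 = 2: the geometric multiplicity is 2.

Since 2 < 3, A is not diagonalizable.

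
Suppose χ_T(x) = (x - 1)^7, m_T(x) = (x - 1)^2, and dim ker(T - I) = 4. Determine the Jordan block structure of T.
λ = 1: algebraic multiplicity 7 (exponent in χ_T), largest block size 2 (exponent in m_T), 4 blocks (geometric multiplicity). These force block sizes [2, 2, 2, 1].

Jordan blocks: (1, 2), (1, 2), (1, 2), (1, 1)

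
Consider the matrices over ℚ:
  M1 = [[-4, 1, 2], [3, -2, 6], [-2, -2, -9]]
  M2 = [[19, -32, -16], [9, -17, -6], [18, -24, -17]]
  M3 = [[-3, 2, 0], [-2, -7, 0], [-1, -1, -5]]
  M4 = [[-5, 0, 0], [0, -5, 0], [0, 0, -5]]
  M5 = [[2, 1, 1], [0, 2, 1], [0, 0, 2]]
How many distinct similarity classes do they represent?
Characteristic polynomials: χ_{M1} = (x + 5)^3, χ_{M2} = (x + 5)^3, χ_{M3} = (x + 5)^3, χ_{M4} = (x + 5)^3, χ_{M5} = (x - 2)^3.

{M1, M2, M3}: invariant factors x + 5, (x + 5)^2.

{M4}: invariant factors x + 5, x + 5, x + 5.

{M5}: invariant factors (x - 2)^3.

Matrices are similar if and only if their invariant-factor lists agree; the partition into similarity classes is {M1, M2, M3}, {M4}, {M5}.

3 classes: {M1, M2, M3}, {M4}, {M5}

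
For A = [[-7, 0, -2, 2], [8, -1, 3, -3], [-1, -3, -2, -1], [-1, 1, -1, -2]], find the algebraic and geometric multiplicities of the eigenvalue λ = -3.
The characteristic polynomial is (x + 3)^4, so the factor x + 3 appears with exponent 4: the algebraic multiplicity is 4.

rank(A + 3I) = 2, so the eigenspace has dimension 4 - 2 = 2: the geometric multiplicity is 2.

Since 2 < 4, A is not diagonalizable.

algebraic multiplicity 4, geometric multiplicity 2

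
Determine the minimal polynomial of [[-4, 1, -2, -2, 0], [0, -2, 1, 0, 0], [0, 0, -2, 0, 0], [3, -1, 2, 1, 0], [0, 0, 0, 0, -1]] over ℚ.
The characteristic polynomial factors as (x + 1)^2(x + 2)^3. The minimal polynomial is ∏(x - λ)^{k_λ} where k_λ is the size of the largest Jordan block at λ.

For λ = -2: rank(A + 2I) = 4, and the largest Jordan block has size 3 (the smallest k with rank((A + 2I)^k) = rank((A + 2I)^(k+1))).
For λ = -1: rank(A + I) = 3, and the largest Jordan block has size 1 (the smallest k with rank((A + I)^k) = rank((A + I)^(k+1))).

So m_A(x) = (x + 1)(x + 2)^3.

m_A(x) = (x + 1)(x + 2)^3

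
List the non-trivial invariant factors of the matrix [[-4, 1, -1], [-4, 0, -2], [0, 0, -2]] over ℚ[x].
x + 2, (x + 2)^2

The Jordan structure of A has elementary divisors (x + 2)^2, (x + 2). Arranging the block sizes at each eigenvalue in decreasing order and taking row products gives the invariant factors.

Invariant factors (smallest first, each dividing the next): x + 2, (x + 2)^2.

Check: the last factor (x + 2)^2 is the minimal polynomial, and the product (x + 2)^3 is the characteristic polynomial.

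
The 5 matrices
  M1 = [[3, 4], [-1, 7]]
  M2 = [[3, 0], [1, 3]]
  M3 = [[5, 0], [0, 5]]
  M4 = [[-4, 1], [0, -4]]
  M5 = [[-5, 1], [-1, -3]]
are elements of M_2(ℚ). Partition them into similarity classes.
Characteristic polynomials: χ_{M1} = (x - 5)^2, χ_{M2} = (x - 3)^2, χ_{M3} = (x - 5)^2, χ_{M4} = (x + 4)^2, χ_{M5} = (x + 4)^2.

{M1}: invariant factors (x - 5)^2.

{M2}: invariant factors (x - 3)^2.

{M3}: invariant factors x - 5, x - 5.

{M4, M5}: invariant factors (x + 4)^2.

Matrices are similar if and only if their invariant-factor lists agree; the partition into similarity classes is {M1}, {M2}, {M3}, {M4, M5}.

4 classes: {M1}, {M2}, {M3}, {M4, M5}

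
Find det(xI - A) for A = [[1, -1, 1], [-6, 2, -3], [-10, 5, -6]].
xI - A = [[x - 1, 1, -1], [6, x - 2, 3], [10, -5, x + 6]].

Expanding det(xI - A) along the first row:
det(xI - A) = + (x - 1)·det([[x - 2, 3], [-5, x + 6]]) - (1)·det([[6, 3], [10, x + 6]]) + (-1)·det([[6, x - 2], [10, -5]]).

Evaluating gives χ_A(x) = x^3 + 3x^2 + 3x + 1 = (x + 1)^3.

χ_A(x) = (x + 1)^3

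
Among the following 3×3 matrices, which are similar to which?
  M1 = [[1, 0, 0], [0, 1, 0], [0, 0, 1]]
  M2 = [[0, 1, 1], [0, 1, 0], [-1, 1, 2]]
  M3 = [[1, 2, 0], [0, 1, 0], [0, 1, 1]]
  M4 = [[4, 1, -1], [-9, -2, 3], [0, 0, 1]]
Characteristic polynomials: χ_{M1} = (x - 1)^3, χ_{M2} = (x - 1)^3, χ_{M3} = (x - 1)^3, χ_{M4} = (x - 1)^3.

{M1}: invariant factors x - 1, x - 1, x - 1.

{M2, M3, M4}: invariant factors x - 1, (x - 1)^2.

Matrices are similar if and only if their invariant-factor lists agree; the partition into similarity classes is {M1}, {M2, M3, M4}.

2 classes: {M1}, {M2, M3, M4}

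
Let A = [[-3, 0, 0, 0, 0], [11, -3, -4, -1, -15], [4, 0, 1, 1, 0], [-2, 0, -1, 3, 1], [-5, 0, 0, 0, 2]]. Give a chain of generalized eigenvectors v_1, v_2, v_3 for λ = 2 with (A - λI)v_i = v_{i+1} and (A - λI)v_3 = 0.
v_1 = [[0, -2, -1, 0, 1]]^T, v_2 = [[0, -1, 1, 2, 0]]^T, v_3 = [[0, -1, 1, 1, 0]]^T

We seek v_1 ∈ ker((A - 2I)^3) \ ker((A - 2I)^2), then set v_{i+1} = (A - 2I) v_i.

One such chain is v_1 = [[0, -2, -1, 0, 1]]^T, v_2 = [[0, -1, 1, 2, 0]]^T, v_3 = [[0, -1, 1, 1, 0]]^T. Check: (A - 2I) v_3 = [[0, 0, 0, 0, 0]]^T = 0.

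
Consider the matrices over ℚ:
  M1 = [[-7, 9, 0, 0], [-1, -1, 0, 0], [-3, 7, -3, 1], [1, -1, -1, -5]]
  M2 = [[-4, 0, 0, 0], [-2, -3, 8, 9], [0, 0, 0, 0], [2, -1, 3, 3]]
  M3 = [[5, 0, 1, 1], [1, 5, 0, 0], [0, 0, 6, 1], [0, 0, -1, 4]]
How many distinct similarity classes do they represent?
3 classes: {M1}, {M2}, {M3}

Characteristic polynomials: χ_{M1} = (x + 4)^4, χ_{M2} = x^3(x + 4), χ_{M3} = (x - 5)^4.

{M1}: invariant factors (x + 4)^2, (x + 4)^2.

{M2}: invariant factors x^3(x + 4).

{M3}: invariant factors x - 5, (x - 5)^3.

Matrices are similar if and only if their invariant-factor lists agree; the partition into similarity classes is {M1}, {M2}, {M3}.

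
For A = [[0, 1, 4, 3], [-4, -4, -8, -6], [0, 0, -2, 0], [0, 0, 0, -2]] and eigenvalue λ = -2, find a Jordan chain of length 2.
v_1 = [[0, 0, 1, -1]]^T, v_2 = [[1, -2, 0, 0]]^T

We seek v_1 ∈ ker((A + 2I)^2) \ ker(A + 2I), then set v_{i+1} = (A + 2I) v_i.

One such chain is v_1 = [[0, 0, 1, -1]]^T, v_2 = [[1, -2, 0, 0]]^T. Check: (A + 2I) v_2 = [[0, 0, 0, 0]]^T = 0.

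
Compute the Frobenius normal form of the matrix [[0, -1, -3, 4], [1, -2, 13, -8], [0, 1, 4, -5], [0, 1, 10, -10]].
The invariant factors of A (the non-unit diagonal entries of the Smith normal form of xI - A over ℚ[x]) are (x^2 + 4x + 1)^2, each dividing the next. The characteristic polynomial is their product, (x^2 + 4x + 1)^2.

The rational canonical form is the block-diagonal matrix of companion matrices C(f_i):
R = [[0, 0, 0, -1], [1, 0, 0, -8], [0, 1, 0, -18], [0, 0, 1, -8]].

Note the characteristic polynomial does not split into linear factors over ℚ, so A has no Jordan form over ℚ; the rational canonical form exists over any field.

R = [[0, 0, 0, -1], [1, 0, 0, -8], [0, 1, 0, -18], [0, 0, 1, -8]]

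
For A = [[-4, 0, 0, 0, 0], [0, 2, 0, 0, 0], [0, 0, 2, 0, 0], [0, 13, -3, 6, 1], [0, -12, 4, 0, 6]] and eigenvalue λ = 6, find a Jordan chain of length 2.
v_1 = [[0, 0, 0, -1, 1]]^T, v_2 = [[0, 0, 0, 1, 0]]^T

We seek v_1 ∈ ker((A - 6I)^2) \ ker(A - 6I), then set v_{i+1} = (A - 6I) v_i.

One such chain is v_1 = [[0, 0, 0, -1, 1]]^T, v_2 = [[0, 0, 0, 1, 0]]^T. Check: (A - 6I) v_2 = [[0, 0, 0, 0, 0]]^T = 0.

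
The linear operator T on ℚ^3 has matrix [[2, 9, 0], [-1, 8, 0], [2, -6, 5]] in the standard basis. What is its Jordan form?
The characteristic polynomial is det(xI - A) = (x - 5)^3, so the eigenvalues are 5 (algebraic multiplicity 3).

For λ = 5: rank(A - 5I) = 1, rank((A - 5I)^2) = 0. The eigenspace has dimension 3 - 1 = 2, so there are 2 Jordan blocks; the rank sequence gives block sizes [2, 1].

Assembling the blocks gives the Jordan form J above.

J = [[5, 1, 0], [0, 5, 0], [0, 0, 5]]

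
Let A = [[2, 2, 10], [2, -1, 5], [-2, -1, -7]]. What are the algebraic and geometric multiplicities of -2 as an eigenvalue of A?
algebraic multiplicity 3, geometric multiplicity 2

The characteristic polynomial is (x + 2)^3, so the factor x + 2 appears with exponent 3: the algebraic multiplicity is 3.

rank(A + 2I) = 1, so the eigenspace has dimension 3 - 1 = 2: the geometric multiplicity is 2.

Since 2 < 3, A is not diagonalizable.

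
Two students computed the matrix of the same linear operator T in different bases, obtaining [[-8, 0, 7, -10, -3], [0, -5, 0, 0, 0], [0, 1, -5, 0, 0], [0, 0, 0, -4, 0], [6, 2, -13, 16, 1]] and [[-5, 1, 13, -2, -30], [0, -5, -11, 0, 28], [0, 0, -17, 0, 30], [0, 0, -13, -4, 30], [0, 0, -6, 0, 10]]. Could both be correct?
Two matrices over a field are similar if and only if they have the same invariant factors.

Both A and B have characteristic polynomial (x + 2)(x + 4)(x + 5)^3 and minimal polynomial (x + 2)(x + 4)(x + 5)^3. Computing further, both have invariant factors (x + 2)(x + 4)(x + 5)^3. Hence A and B are similar.

Yes.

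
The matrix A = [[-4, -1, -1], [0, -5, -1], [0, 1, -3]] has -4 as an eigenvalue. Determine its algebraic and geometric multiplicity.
The characteristic polynomial is (x + 4)^3, so the factor x + 4 appears with exponent 3: the algebraic multiplicity is 3.

rank(A + 4I) = 1, so the eigenspace has dimension 3 - 1 = 2: the geometric multiplicity is 2.

Since 2 < 3, A is not diagonalizable.

algebraic multiplicity 3, geometric multiplicity 2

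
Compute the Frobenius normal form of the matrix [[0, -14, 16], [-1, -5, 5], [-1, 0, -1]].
R = [[0, 0, 4], [1, 0, -7], [0, 1, -6]]

The invariant factors of A (the non-unit diagonal entries of the Smith normal form of xI - A over ℚ[x]) are (x + 4)(x^2 + 2x - 1), each dividing the next. The characteristic polynomial is their product, (x + 4)(x^2 + 2x - 1).

The rational canonical form is the block-diagonal matrix of companion matrices C(f_i):
R = [[0, 0, 4], [1, 0, -7], [0, 1, -6]].

Note the characteristic polynomial does not split into linear factors over ℚ, so A has no Jordan form over ℚ; the rational canonical form exists over any field.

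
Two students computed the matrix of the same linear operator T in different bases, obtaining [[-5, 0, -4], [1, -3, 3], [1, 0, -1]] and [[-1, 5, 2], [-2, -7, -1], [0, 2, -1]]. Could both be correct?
Two matrices over a field are similar if and only if they have the same invariant factors.

Both A and B have characteristic polynomial (x + 3)^3 and minimal polynomial (x + 3)^3. Computing further, both have invariant factors (x + 3)^3. Hence A and B are similar.

Yes.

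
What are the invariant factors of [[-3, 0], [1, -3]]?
(x + 3)^2

The Jordan structure of A has elementary divisors (x + 3)^2. Arranging the block sizes at each eigenvalue in decreasing order and taking row products gives the invariant factors.

Invariant factors (smallest first, each dividing the next): (x + 3)^2.

Check: the last factor (x + 3)^2 is the minimal polynomial, and the product (x + 3)^2 is the characteristic polynomial.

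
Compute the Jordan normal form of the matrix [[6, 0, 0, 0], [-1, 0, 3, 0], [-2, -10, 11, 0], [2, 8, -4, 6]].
The characteristic polynomial is det(xI - A) = (x - 6)^3(x - 5), so the eigenvalues are 5 (algebraic multiplicity 1), 6 (algebraic multiplicity 3).

For λ = 5: algebraic multiplicity 1 gives one 1×1 block.

For λ = 6: rank(A - 6I) = 2, rank((A - 6I)^2) = 1. The eigenspace has dimension 4 - 2 = 2, so there are 2 Jordan blocks; the rank sequence gives block sizes [2, 1].

Assembling the blocks gives the Jordan form J above.

J = [[5, 0, 0, 0], [0, 6, 1, 0], [0, 0, 6, 0], [0, 0, 0, 6]]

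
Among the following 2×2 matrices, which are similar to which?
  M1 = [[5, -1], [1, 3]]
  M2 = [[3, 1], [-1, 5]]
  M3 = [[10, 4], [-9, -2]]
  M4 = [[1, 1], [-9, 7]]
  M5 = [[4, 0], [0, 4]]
Characteristic polynomials: χ_{M1} = (x - 4)^2, χ_{M2} = (x - 4)^2, χ_{M3} = (x - 4)^2, χ_{M4} = (x - 4)^2, χ_{M5} = (x - 4)^2.

{M1, M2, M3, M4}: invariant factors (x - 4)^2.

{M5}: invariant factors x - 4, x - 4.

Matrices are similar if and only if their invariant-factor lists agree; the partition into similarity classes is {M1, M2, M3, M4}, {M5}.

2 classes: {M1, M2, M3, M4}, {M5}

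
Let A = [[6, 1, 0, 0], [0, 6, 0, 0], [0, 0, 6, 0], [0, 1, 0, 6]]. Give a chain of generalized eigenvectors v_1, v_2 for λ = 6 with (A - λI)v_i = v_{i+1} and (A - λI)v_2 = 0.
We seek v_1 ∈ ker((A - 6I)^2) \ ker(A - 6I), then set v_{i+1} = (A - 6I) v_i.

One such chain is v_1 = [[0, 1, 0, 0]]^T, v_2 = [[1, 0, 0, 1]]^T. Check: (A - 6I) v_2 = [[0, 0, 0, 0]]^T = 0.

v_1 = [[0, 1, 0, 0]]^T, v_2 = [[1, 0, 0, 1]]^T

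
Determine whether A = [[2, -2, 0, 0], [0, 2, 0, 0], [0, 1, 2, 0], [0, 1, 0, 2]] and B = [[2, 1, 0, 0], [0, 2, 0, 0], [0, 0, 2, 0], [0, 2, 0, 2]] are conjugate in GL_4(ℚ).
Yes.

Two matrices over a field are similar if and only if they have the same invariant factors.

Both A and B have characteristic polynomial (x - 2)^4 and minimal polynomial (x - 2)^2. Computing further, both have invariant factors x - 2, x - 2, (x - 2)^2. Hence A and B are similar.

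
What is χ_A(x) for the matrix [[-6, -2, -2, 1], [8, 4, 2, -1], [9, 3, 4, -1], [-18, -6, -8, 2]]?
xI - A = [[x + 6, 2, 2, -1], [-8, x - 4, -2, 1], [-9, -3, x - 4, 1], [18, 6, 8, x - 2]].

Expanding det(xI - A) along the first row:
det(xI - A) = + (x + 6)·det([[x - 4, -2, 1], [-3, x - 4, 1], [6, 8, x - 2]]) - (2)·det([[-8, -2, 1], [-9, x - 4, 1], [18, 8, x - 2]]) + (2)·det([[-8, x - 4, 1], [-9, -3, 1], [18, 6, x - 2]]) - (-1)·det([[-8, x - 4, -2], [-9, -3, x - 4], [18, 6, 8]]).

Evaluating gives χ_A(x) = x^4 - 4x^3 + 4x^2 = x^2(x - 2)^2.

χ_A(x) = x^2(x - 2)^2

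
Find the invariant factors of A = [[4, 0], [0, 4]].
The Jordan structure of A has elementary divisors (x - 4), (x - 4). Arranging the block sizes at each eigenvalue in decreasing order and taking row products gives the invariant factors.

Invariant factors (smallest first, each dividing the next): x - 4, x - 4.

Check: the last factor x - 4 is the minimal polynomial, and the product (x - 4)^2 is the characteristic polynomial.

x - 4, x - 4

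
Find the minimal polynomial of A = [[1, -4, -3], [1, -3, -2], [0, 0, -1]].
m_A(x) = (x + 1)^3

The characteristic polynomial factors as (x + 1)^3. The minimal polynomial is ∏(x - λ)^{k_λ} where k_λ is the size of the largest Jordan block at λ.

For λ = -1: rank(A + I) = 2, and the largest Jordan block has size 3 (the smallest k with rank((A + I)^k) = rank((A + I)^(k+1))).

So m_A(x) = (x + 1)^3.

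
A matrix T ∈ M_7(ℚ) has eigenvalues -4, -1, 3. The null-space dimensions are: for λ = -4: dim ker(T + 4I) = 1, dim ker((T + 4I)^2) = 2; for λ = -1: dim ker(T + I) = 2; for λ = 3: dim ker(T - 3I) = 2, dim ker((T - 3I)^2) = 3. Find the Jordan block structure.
λ = -4: successive nullity increments [1, 1] count blocks of size ≥ k; block sizes are [2].
λ = -1: successive nullity increments [2] count blocks of size ≥ k; block sizes are [1, 1].
λ = 3: successive nullity increments [2, 1] count blocks of size ≥ k; block sizes are [2, 1].

Jordan blocks: (-4, 2), (-1, 1), (-1, 1), (3, 2), (3, 1)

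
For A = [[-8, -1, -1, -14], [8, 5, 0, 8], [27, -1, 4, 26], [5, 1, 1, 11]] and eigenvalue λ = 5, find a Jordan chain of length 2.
v_1 = [[0, 0, 1, 0]]^T, v_2 = [[-1, 0, -1, 1]]^T

We seek v_1 ∈ ker((A - 5I)^2) \ ker(A - 5I), then set v_{i+1} = (A - 5I) v_i.

One such chain is v_1 = [[0, 0, 1, 0]]^T, v_2 = [[-1, 0, -1, 1]]^T. Check: (A - 5I) v_2 = [[0, 0, 0, 0]]^T = 0.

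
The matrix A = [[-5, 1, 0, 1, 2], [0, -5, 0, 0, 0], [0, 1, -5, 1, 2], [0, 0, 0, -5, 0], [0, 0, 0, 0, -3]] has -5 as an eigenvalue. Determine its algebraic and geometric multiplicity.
The characteristic polynomial is (x + 3)(x + 5)^4, so the factor x + 5 appears with exponent 4: the algebraic multiplicity is 4.

rank(A + 5I) = 2, so the eigenspace has dimension 5 - 2 = 3: the geometric multiplicity is 3.

Since 3 < 4, A is not diagonalizable.

algebraic multiplicity 4, geometric multiplicity 3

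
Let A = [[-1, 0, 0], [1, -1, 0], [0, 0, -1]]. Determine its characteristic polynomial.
χ_A(x) = (x + 1)^3

xI - A = [[x + 1, 0, 0], [-1, x + 1, 0], [0, 0, x + 1]].

Expanding det(xI - A) along the first row:
det(xI - A) = + (x + 1)·det([[x + 1, 0], [0, x + 1]]) - (0)·det([[-1, 0], [0, x + 1]]) + (0)·det([[-1, x + 1], [0, 0]]).

Evaluating gives χ_A(x) = x^3 + 3x^2 + 3x + 1 = (x + 1)^3.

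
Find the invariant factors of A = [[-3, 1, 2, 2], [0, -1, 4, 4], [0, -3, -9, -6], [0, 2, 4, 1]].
The Jordan structure of A has elementary divisors (x + 3)^2, (x + 3), (x + 3). Arranging the block sizes at each eigenvalue in decreasing order and taking row products gives the invariant factors.

Invariant factors (smallest first, each dividing the next): x + 3, x + 3, (x + 3)^2.

Check: the last factor (x + 3)^2 is the minimal polynomial, and the product (x + 3)^4 is the characteristic polynomial.

x + 3, x + 3, (x + 3)^2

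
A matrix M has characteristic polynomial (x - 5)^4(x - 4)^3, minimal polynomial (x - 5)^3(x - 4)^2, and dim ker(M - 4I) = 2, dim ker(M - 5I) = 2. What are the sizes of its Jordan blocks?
λ = 4: algebraic multiplicity 3 (exponent in χ_M), largest block size 2 (exponent in m_M), 2 blocks (geometric multiplicity). These force block sizes [2, 1].
λ = 5: algebraic multiplicity 4 (exponent in χ_M), largest block size 3 (exponent in m_M), 2 blocks (geometric multiplicity). These force block sizes [3, 1].

Jordan blocks: (4, 2), (4, 1), (5, 3), (5, 1)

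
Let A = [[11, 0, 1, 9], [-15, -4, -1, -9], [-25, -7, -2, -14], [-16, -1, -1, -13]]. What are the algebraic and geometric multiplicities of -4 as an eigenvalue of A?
The characteristic polynomial is x^2(x + 4)^2, so the factor x + 4 appears with exponent 2: the algebraic multiplicity is 2.

rank(A + 4I) = 3, so the eigenspace has dimension 4 - 3 = 1: the geometric multiplicity is 1.

Since 1 < 2, A is not diagonalizable.

algebraic multiplicity 2, geometric multiplicity 1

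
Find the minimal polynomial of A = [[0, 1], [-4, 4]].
m_A(x) = (x - 2)^2

The characteristic polynomial factors as (x - 2)^2. The minimal polynomial is ∏(x - λ)^{k_λ} where k_λ is the size of the largest Jordan block at λ.

For λ = 2: rank(A - 2I) = 1, and the largest Jordan block has size 2 (the smallest k with rank((A - 2I)^k) = rank((A - 2I)^(k+1))).

So m_A(x) = (x - 2)^2.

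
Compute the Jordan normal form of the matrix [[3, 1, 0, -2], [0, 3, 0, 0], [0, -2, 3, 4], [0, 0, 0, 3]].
The characteristic polynomial is det(xI - A) = (x - 3)^4, so the eigenvalues are 3 (algebraic multiplicity 4).

For λ = 3: rank(A - 3I) = 1, rank((A - 3I)^2) = 0. The eigenspace has dimension 4 - 1 = 3, so there are 3 Jordan blocks; the rank sequence gives block sizes [2, 1, 1].

Assembling the blocks gives the Jordan form J above.

J = [[3, 1, 0, 0], [0, 3, 0, 0], [0, 0, 3, 0], [0, 0, 0, 3]]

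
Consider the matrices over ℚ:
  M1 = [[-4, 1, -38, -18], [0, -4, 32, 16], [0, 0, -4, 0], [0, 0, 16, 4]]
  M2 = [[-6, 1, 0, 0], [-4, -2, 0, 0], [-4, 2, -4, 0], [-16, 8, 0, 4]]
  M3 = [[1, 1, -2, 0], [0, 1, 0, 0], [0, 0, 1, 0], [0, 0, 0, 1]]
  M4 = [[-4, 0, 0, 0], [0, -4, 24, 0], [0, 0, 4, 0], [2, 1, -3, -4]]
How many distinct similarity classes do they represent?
2 classes: {M1, M2, M4}, {M3}

Characteristic polynomials: χ_{M1} = (x - 4)(x + 4)^3, χ_{M2} = (x - 4)(x + 4)^3, χ_{M3} = (x - 1)^4, χ_{M4} = (x - 4)(x + 4)^3.

{M1, M2, M4}: invariant factors x + 4, (x - 4)(x + 4)^2.

{M3}: invariant factors x - 1, x - 1, (x - 1)^2.

Matrices are similar if and only if their invariant-factor lists agree; the partition into similarity classes is {M1, M2, M4}, {M3}.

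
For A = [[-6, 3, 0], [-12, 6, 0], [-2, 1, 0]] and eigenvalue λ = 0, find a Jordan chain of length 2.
We seek v_1 ∈ ker(A^2) \ ker(A), then set v_{i+1} = A v_i.

One such chain is v_1 = [[0, 1, 0]]^T, v_2 = [[3, 6, 1]]^T. Check: A v_2 = [[0, 0, 0]]^T = 0.

v_1 = [[0, 1, 0]]^T, v_2 = [[3, 6, 1]]^T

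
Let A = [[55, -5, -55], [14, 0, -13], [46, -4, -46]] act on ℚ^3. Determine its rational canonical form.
The invariant factors of A (the non-unit diagonal entries of the Smith normal form of xI - A over ℚ[x]) are (x - 5)(x^2 - 4x - 2), each dividing the next. The characteristic polynomial is their product, (x - 5)(x^2 - 4x - 2).

The rational canonical form is the block-diagonal matrix of companion matrices C(f_i):
R = [[0, 0, -10], [1, 0, -18], [0, 1, 9]].

Note the characteristic polynomial does not split into linear factors over ℚ, so A has no Jordan form over ℚ; the rational canonical form exists over any field.

R = [[0, 0, -10], [1, 0, -18], [0, 1, 9]]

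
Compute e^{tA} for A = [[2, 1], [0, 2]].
e^{tA} = [[e^{2*t}, t*e^{2*t}], [0, e^{2*t}]]

A has Jordan form J = [[2, 1], [0, 2]] with A = PJP^{-1}, so e^{tA} = P e^{tJ} P^{-1}.

For a Jordan block J_k(λ), e^{tJ_k(λ)} = e^{λt} · (I + tN + t^2 N^2/2! + ... + t^{k-1} N^{k-1}/(k-1)!) where N is the nilpotent superdiagonal part.

Assembling the blocks and conjugating back gives the entries of e^{tA} as shown above.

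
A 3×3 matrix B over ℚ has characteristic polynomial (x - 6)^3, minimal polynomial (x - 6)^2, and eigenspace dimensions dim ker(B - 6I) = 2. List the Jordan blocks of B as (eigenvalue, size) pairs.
λ = 6: algebraic multiplicity 3 (exponent in χ_B), largest block size 2 (exponent in m_B), 2 blocks (geometric multiplicity). These force block sizes [2, 1].

Jordan blocks: (6, 2), (6, 1)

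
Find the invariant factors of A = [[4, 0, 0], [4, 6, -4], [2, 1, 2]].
The Jordan structure of A has elementary divisors (x - 4)^2, (x - 4). Arranging the block sizes at each eigenvalue in decreasing order and taking row products gives the invariant factors.

Invariant factors (smallest first, each dividing the next): x - 4, (x - 4)^2.

Check: the last factor (x - 4)^2 is the minimal polynomial, and the product (x - 4)^3 is the characteristic polynomial.

x - 4, (x - 4)^2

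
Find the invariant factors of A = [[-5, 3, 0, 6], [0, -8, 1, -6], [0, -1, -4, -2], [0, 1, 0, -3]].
The Jordan structure of A has elementary divisors (x + 5)^3, (x + 5). Arranging the block sizes at each eigenvalue in decreasing order and taking row products gives the invariant factors.

Invariant factors (smallest first, each dividing the next): x + 5, (x + 5)^3.

Check: the last factor (x + 5)^3 is the minimal polynomial, and the product (x + 5)^4 is the characteristic polynomial.

x + 5, (x + 5)^3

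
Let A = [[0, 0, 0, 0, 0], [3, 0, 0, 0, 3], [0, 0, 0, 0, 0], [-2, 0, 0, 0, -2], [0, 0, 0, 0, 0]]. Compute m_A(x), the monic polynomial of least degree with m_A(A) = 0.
m_A(x) = x^2

The characteristic polynomial factors as x^5. The minimal polynomial is ∏(x - λ)^{k_λ} where k_λ is the size of the largest Jordan block at λ.

For λ = 0: rank(A) = 1, and the largest Jordan block has size 2 (the smallest k with rank(A^k) = rank(A^(k+1))).

So m_A(x) = x^2.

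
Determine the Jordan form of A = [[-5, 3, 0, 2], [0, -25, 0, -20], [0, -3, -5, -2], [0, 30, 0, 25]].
J = [[-5, 1, 0, 0], [0, -5, 0, 0], [0, 0, -5, 0], [0, 0, 0, 5]]

The characteristic polynomial is det(xI - A) = (x - 5)(x + 5)^3, so the eigenvalues are -5 (algebraic multiplicity 3), 5 (algebraic multiplicity 1).

For λ = -5: rank(A + 5I) = 2, rank((A + 5I)^2) = 1. The eigenspace has dimension 4 - 2 = 2, so there are 2 Jordan blocks; the rank sequence gives block sizes [2, 1].

For λ = 5: algebraic multiplicity 1 gives one 1×1 block.

Assembling the blocks gives the Jordan form J above.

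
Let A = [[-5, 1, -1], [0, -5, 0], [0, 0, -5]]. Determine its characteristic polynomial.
χ_A(x) = (x + 5)^3

xI - A = [[x + 5, -1, 1], [0, x + 5, 0], [0, 0, x + 5]].

Expanding det(xI - A) along the first row:
det(xI - A) = + (x + 5)·det([[x + 5, 0], [0, x + 5]]) - (-1)·det([[0, 0], [0, x + 5]]) + (1)·det([[0, x + 5], [0, 0]]).

Evaluating gives χ_A(x) = x^3 + 15x^2 + 75x + 125 = (x + 5)^3.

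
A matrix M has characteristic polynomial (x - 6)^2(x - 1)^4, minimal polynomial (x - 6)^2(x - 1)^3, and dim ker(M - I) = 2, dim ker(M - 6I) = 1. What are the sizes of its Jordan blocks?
λ = 1: algebraic multiplicity 4 (exponent in χ_M), largest block size 3 (exponent in m_M), 2 blocks (geometric multiplicity). These force block sizes [3, 1].
λ = 6: algebraic multiplicity 2 (exponent in χ_M), largest block size 2 (exponent in m_M), 1 block (geometric multiplicity). This forces block sizes [2].

Jordan blocks: (1, 3), (1, 1), (6, 2)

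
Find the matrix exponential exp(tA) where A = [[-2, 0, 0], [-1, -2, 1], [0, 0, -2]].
e^{tA} = [[e^{-2*t}, 0, 0], [-t*e^{-2*t}, e^{-2*t}, t*e^{-2*t}], [0, 0, e^{-2*t}]]

A has Jordan form J = [[-2, 1, 0], [0, -2, 0], [0, 0, -2]] with A = PJP^{-1}, so e^{tA} = P e^{tJ} P^{-1}.

For a Jordan block J_k(λ), e^{tJ_k(λ)} = e^{λt} · (I + tN + t^2 N^2/2! + ... + t^{k-1} N^{k-1}/(k-1)!) where N is the nilpotent superdiagonal part.

Assembling the blocks and conjugating back gives the entries of e^{tA} as shown above.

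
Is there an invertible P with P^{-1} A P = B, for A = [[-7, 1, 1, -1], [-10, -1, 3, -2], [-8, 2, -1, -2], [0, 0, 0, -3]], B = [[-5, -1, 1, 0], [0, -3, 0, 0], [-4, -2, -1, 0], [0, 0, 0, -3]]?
Both have characteristic polynomial (x + 3)^4, but the minimal polynomial of A is (x + 3)^3 while the minimal polynomial of B is (x + 3)^2. The minimal polynomial is a similarity invariant, so A and B are not similar.

No.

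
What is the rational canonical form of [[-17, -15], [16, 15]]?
The invariant factors of A (the non-unit diagonal entries of the Smith normal form of xI - A over ℚ[x]) are (x - 3)(x + 5), each dividing the next. The characteristic polynomial is their product, (x - 3)(x + 5).

The rational canonical form is the block-diagonal matrix of companion matrices C(f_i):
R = [[0, 15], [1, -2]].

R = [[0, 15], [1, -2]]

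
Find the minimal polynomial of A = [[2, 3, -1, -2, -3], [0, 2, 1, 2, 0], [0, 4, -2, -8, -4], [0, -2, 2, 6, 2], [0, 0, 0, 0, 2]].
m_A(x) = (x - 2)^3

The characteristic polynomial factors as (x - 2)^5. The minimal polynomial is ∏(x - λ)^{k_λ} where k_λ is the size of the largest Jordan block at λ.

For λ = 2: rank(A - 2I) = 2, and the largest Jordan block has size 3 (the smallest k with rank((A - 2I)^k) = rank((A - 2I)^(k+1))).

So m_A(x) = (x - 2)^3.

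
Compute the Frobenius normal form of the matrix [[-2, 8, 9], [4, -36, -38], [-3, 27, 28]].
The invariant factors of A (the non-unit diagonal entries of the Smith normal form of xI - A over ℚ[x]) are (x + 1)(x + 4)(x + 5), each dividing the next. The characteristic polynomial is their product, (x + 1)(x + 4)(x + 5).

The rational canonical form is the block-diagonal matrix of companion matrices C(f_i):
R = [[0, 0, -20], [1, 0, -29], [0, 1, -10]].

R = [[0, 0, -20], [1, 0, -29], [0, 1, -10]]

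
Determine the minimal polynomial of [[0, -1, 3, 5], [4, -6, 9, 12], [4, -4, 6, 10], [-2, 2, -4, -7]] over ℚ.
The characteristic polynomial factors as (x + 1)(x + 2)^3. The minimal polynomial is ∏(x - λ)^{k_λ} where k_λ is the size of the largest Jordan block at λ.

For λ = -2: rank(A + 2I) = 3, and the largest Jordan block has size 3 (the smallest k with rank((A + 2I)^k) = rank((A + 2I)^(k+1))).
For λ = -1: rank(A + I) = 3, and the largest Jordan block has size 1 (the smallest k with rank((A + I)^k) = rank((A + I)^(k+1))).

So m_A(x) = (x + 1)(x + 2)^3.

m_A(x) = (x + 1)(x + 2)^3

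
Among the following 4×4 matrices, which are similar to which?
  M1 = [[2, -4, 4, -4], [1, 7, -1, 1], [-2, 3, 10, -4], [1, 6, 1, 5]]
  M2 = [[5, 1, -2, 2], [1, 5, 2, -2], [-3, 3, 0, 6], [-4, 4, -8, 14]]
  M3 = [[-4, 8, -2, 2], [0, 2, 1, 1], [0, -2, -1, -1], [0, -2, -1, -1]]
3 classes: {M1}, {M2}, {M3}

Characteristic polynomials: χ_{M1} = (x - 6)^4, χ_{M2} = (x - 6)^4, χ_{M3} = x^3(x + 4).

{M1}: invariant factors x - 6, (x - 6)^3.

{M2}: invariant factors x - 6, x - 6, (x - 6)^2.

{M3}: invariant factors x, x^2(x + 4).

Matrices are similar if and only if their invariant-factor lists agree; the partition into similarity classes is {M1}, {M2}, {M3}.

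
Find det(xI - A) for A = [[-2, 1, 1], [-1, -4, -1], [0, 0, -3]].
xI - A = [[x + 2, -1, -1], [1, x + 4, 1], [0, 0, x + 3]].

Expanding det(xI - A) along the first row:
det(xI - A) = + (x + 2)·det([[x + 4, 1], [0, x + 3]]) - (-1)·det([[1, 1], [0, x + 3]]) + (-1)·det([[1, x + 4], [0, 0]]).

Evaluating gives χ_A(x) = x^3 + 9x^2 + 27x + 27 = (x + 3)^3.

χ_A(x) = (x + 3)^3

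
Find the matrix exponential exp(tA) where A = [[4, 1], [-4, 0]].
A has Jordan form J = [[2, 1], [0, 2]] with A = PJP^{-1}, so e^{tA} = P e^{tJ} P^{-1}.

For a Jordan block J_k(λ), e^{tJ_k(λ)} = e^{λt} · (I + tN + t^2 N^2/2! + ... + t^{k-1} N^{k-1}/(k-1)!) where N is the nilpotent superdiagonal part.

Assembling the blocks and conjugating back gives the entries of e^{tA} as shown above.

e^{tA} = [[(2*t + 1)*e^{2*t}, t*e^{2*t}], [-4*t*e^{2*t}, (1 - 2*t)*e^{2*t}]]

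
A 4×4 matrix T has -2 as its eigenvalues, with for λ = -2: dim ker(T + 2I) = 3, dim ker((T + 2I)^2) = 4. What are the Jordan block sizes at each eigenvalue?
Jordan blocks: (-2, 2), (-2, 1), (-2, 1)

λ = -2: successive nullity increments [3, 1] count blocks of size ≥ k; block sizes are [2, 1, 1].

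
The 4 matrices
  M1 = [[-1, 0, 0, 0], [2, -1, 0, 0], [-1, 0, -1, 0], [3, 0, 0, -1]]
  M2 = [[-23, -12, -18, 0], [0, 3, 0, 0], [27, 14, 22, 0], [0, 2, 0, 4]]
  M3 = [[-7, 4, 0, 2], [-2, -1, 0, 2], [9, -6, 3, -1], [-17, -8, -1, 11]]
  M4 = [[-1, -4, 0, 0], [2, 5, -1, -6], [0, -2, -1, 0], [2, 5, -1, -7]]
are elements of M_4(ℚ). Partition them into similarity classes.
4 classes: {M1}, {M2}, {M3}, {M4}

Characteristic polynomials: χ_{M1} = (x + 1)^4, χ_{M2} = (x - 4)^2(x - 3)(x + 5), χ_{M3} = (x - 4)^2(x - 3)(x + 5), χ_{M4} = (x + 1)^4.

{M1}: invariant factors x + 1, x + 1, (x + 1)^2.

{M2}: invariant factors x - 4, (x - 4)(x - 3)(x + 5).

{M3}: invariant factors (x - 4)^2(x - 3)(x + 5).

{M4}: invariant factors x + 1, (x + 1)^3.

Matrices are similar if and only if their invariant-factor lists agree; the partition into similarity classes is {M1}, {M2}, {M3}, {M4}.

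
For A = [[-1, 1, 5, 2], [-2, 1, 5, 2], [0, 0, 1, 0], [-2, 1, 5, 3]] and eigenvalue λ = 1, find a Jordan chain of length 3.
v_1 = [[1, -1, 1, -1]]^T, v_2 = [[0, 1, 0, 0]]^T, v_3 = [[1, 0, 0, 1]]^T

We seek v_1 ∈ ker((A - I)^3) \ ker((A - I)^2), then set v_{i+1} = (A - I) v_i.

One such chain is v_1 = [[1, -1, 1, -1]]^T, v_2 = [[0, 1, 0, 0]]^T, v_3 = [[1, 0, 0, 1]]^T. Check: (A - I) v_3 = [[0, 0, 0, 0]]^T = 0.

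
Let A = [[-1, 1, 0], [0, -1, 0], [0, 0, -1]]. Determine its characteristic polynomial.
xI - A = [[x + 1, -1, 0], [0, x + 1, 0], [0, 0, x + 1]].

Expanding det(xI - A) along the first row:
det(xI - A) = + (x + 1)·det([[x + 1, 0], [0, x + 1]]) - (-1)·det([[0, 0], [0, x + 1]]) + (0)·det([[0, x + 1], [0, 0]]).

Evaluating gives χ_A(x) = x^3 + 3x^2 + 3x + 1 = (x + 1)^3.

χ_A(x) = (x + 1)^3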